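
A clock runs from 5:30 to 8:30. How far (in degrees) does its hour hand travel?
The hour hand moves 0.5 degrees per minute.
Time elapsed: 8:30 - 5:30 = 180 minutes
Angular displacement: 180 x 0.5 = 90 degrees

Final answer: 90 degrees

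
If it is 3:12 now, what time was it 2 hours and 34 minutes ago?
Starting time: 3:12 = 192 total minutes past 12:00
Subtracting: 2 hours and 34 minutes = 154 minutes
192 - 154 = 38 minutes
= 38 minutes past 12:00 = 12:38

Final answer: 12:38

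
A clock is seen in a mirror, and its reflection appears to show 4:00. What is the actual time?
Reflection across the vertical (12-6) axis maps a hand at angle A degrees to (360 - A) degrees, which sends a reading of T minutes past 12:00 to (720 - T) minutes past 12:00.
Mirror reads 4:00 = 240 minutes past 12:00.
Actual time: (720 - 240) mod 720 = 480 minutes = 8:00.

Final answer: 8:00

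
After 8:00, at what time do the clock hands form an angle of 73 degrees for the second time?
At t minutes past 8:00, the hour hand is at 30 x 8 + 0.5t degrees and the minute hand is at 6t degrees.
The smaller angle between them is 73 degrees when |30H - 5.5t| = 73 or |30H - 5.5t| = 287.
With H = 8, solve 30 x 8 - 5.5t = +/- target for each target:
  t = (30 x 8 - 73) / 5.5 = 30.36
  t = (30 x 8 + 73) / 5.5 = 56.91
  t = (30 x 8 - 287) / 5.5 = -8.55 (outside (0, 60))
  t = (30 x 8 + 287) / 5.5 = 95.82 (outside (0, 60))
Valid solutions in (0, 60): {30.36, 56.91} minutes.
The second occurrence is t = 56.91 minutes.
The hands form a 73-degree angle at 56.91 minutes past 8:00.

Final answer: 56.91 minutes past 8:00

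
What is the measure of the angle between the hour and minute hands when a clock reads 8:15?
Hour hand position: 8 x 30 + 15 x 0.5 = 247.5 degrees
Minute hand position: 15 x 6 = 90 degrees
Difference: |247.5 - 90| = 157.5 degrees
The angle between the hands is 157.5 degrees

Final answer: 157.5 degrees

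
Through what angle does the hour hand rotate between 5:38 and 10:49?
The hour hand moves 0.5 degrees per minute.
Time elapsed: 10:49 - 5:38 = 311 minutes
Angular displacement: 311 x 0.5 = 155.5 degrees

Final answer: 155.5 degrees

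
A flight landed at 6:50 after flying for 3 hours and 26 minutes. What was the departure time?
Starting time: 6:50 = 410 total minutes past 12:00
Subtracting: 3 hours and 26 minutes = 206 minutes
410 - 206 = 204 minutes
= 3 hours and 24 minutes past 12:00 = 3:24

Final answer: 3:24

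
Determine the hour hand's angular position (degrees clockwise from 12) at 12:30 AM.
The hour hand moves 30 degrees per hour and 0.5 degrees per minute.
At 12:30: (0) x 30 + 30 x 0.5 = 0 + 15 = 15 degrees

Final answer: 15 degrees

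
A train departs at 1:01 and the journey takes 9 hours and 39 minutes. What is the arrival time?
Starting time: 1:01
Adding 39 minutes to 1 minute: 1 + 39 = 40 minutes
Adding 9 hours: 1 + 9 = 10
Final time: 10:40

Final answer: 10:40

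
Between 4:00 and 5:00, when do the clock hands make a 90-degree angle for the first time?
At t minutes past 4:00, the hour hand is at 30 x 4 + 0.5t degrees and the minute hand is at 6t degrees.
The smaller angle between them is 90 degrees when |30H - 5.5t| = 90 or |30H - 5.5t| = 270.
With H = 4, solve 30 x 4 - 5.5t = +/- target for each target:
  t = (30 x 4 - 90) / 5.5 = 5.45
  t = (30 x 4 + 90) / 5.5 = 38.18
  t = (30 x 4 - 270) / 5.5 = -27.27 (outside (0, 60))
  t = (30 x 4 + 270) / 5.5 = 70.91 (outside (0, 60))
Valid solutions in (0, 60): {5.45, 38.18} minutes.
The first occurrence is t = 5.45 minutes.
The hands form a 90-degree angle at 5.45 minutes past 4:00.

Final answer: 5.45 minutes past 4:00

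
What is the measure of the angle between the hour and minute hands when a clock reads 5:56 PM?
Hour hand position: 5 x 30 + 56 x 0.5 = 178 degrees
Minute hand position: 56 x 6 = 336 degrees
Difference: |178 - 336| = 158 degrees
The angle between the hands is 158 degrees

Final answer: 158 degrees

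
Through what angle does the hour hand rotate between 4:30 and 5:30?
The hour hand moves 0.5 degrees per minute.
Time elapsed: 5:30 - 4:30 = 60 minutes
Angular displacement: 60 x 0.5 = 30 degrees

Final answer: 30 degrees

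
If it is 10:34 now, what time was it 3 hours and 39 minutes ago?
Starting time: 10:34 = 634 total minutes past 12:00
Subtracting: 3 hours and 39 minutes = 219 minutes
634 - 219 = 415 minutes
= 6 hours and 55 minutes past 12:00 = 6:55

Final answer: 6:55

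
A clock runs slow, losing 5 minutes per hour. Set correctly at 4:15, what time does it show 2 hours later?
For every 60 true minutes, the faulty clock advances 60 - 5 = 55 minutes.
True elapsed: 2 hours = 120 minutes.
Faulty clock advances: 120 x 55/60 = 110 minutes (drift: 10 minutes behind).
Shown time: 4:15 + 110 minutes = 6:05.

Final answer: 6:05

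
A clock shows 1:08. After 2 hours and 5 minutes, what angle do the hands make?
First find the time 2 hours and 5 minutes after 1:08.
Total minutes: 1 x 60 + 8 + 2 x 60 + 5 = 193.
193 mod 720 = 193 minutes = 3:13.
Now compute the angle at 3:13:
Hour hand: 3 x 30 + 13 x 0.5 = 96.5 degrees
Minute hand: 13 x 6 = 78 degrees
Difference: |96.5 - 78| = 18.5 degrees
The angle is 18.5 degrees

Final answer: 18.5 degrees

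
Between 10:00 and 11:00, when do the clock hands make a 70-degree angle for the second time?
At t minutes past 10:00, the hour hand is at 30 x 10 + 0.5t degrees and the minute hand is at 6t degrees.
The smaller angle between them is 70 degrees when |30H - 5.5t| = 70 or |30H - 5.5t| = 290.
With H = 10, solve 30 x 10 - 5.5t = +/- target for each target:
  t = (30 x 10 - 70) / 5.5 = 41.82
  t = (30 x 10 + 70) / 5.5 = 67.27 (outside (0, 60))
  t = (30 x 10 - 290) / 5.5 = 1.82
  t = (30 x 10 + 290) / 5.5 = 107.27 (outside (0, 60))
Valid solutions in (0, 60): {1.82, 41.82} minutes.
The second occurrence is t = 41.82 minutes.
The hands form a 70-degree angle at 41.82 minutes past 10:00.

Final answer: 41.82 minutes past 10:00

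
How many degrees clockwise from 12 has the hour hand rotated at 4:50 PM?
The hour hand moves 30 degrees per hour and 0.5 degrees per minute.
At 4:50: (4) x 30 + 50 x 0.5 = 120 + 25 = 145 degrees

Final answer: 145 degrees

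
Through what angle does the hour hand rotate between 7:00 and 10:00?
The hour hand moves 0.5 degrees per minute.
Time elapsed: 10:00 - 7:00 = 180 minutes
Angular displacement: 180 x 0.5 = 90 degrees

Final answer: 90 degrees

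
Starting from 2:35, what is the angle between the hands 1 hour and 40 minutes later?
First find the time 1 hour and 40 minutes after 2:35.
Total minutes: 2 x 60 + 35 + 1 x 60 + 40 = 255.
255 mod 720 = 255 minutes = 4:15.
Now compute the angle at 4:15:
Hour hand: 4 x 30 + 15 x 0.5 = 127.5 degrees
Minute hand: 15 x 6 = 90 degrees
Difference: |127.5 - 90| = 37.5 degrees
The angle is 37.5 degrees

Final answer: 37.5 degrees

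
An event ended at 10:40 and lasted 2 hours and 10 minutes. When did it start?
Starting time: 10:40 = 640 total minutes past 12:00
Subtracting: 2 hours and 10 minutes = 130 minutes
640 - 130 = 510 minutes
= 8 hours and 30 minutes past 12:00 = 8:30

Final answer: 8:30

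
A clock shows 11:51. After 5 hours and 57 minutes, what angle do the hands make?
First find the time 5 hours and 57 minutes after 11:51.
Total minutes: 11 x 60 + 51 + 5 x 60 + 57 = 1068.
1068 mod 720 = 348 minutes = 5:48.
Now compute the angle at 5:48:
Hour hand: 5 x 30 + 48 x 0.5 = 174 degrees
Minute hand: 48 x 6 = 288 degrees
Difference: |174 - 288| = 114 degrees
The angle is 114 degrees

Final answer: 114 degrees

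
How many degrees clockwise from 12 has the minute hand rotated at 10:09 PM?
The minute hand moves 6 degrees per minute.
At 10:09: 9 x 6 = 54 degrees

Final answer: 54 degrees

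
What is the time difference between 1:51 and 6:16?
From 1:51 to 6:16:
(6 x 60 + 16) - (1 x 60 + 51) = 376 - 111 = 265 minutes
= 4 hours and 25 minutes

Final answer: 4 hours and 25 minutes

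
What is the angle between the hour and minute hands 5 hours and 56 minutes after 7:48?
First find the time 5 hours and 56 minutes after 7:48.
Total minutes: 7 x 60 + 48 + 5 x 60 + 56 = 824.
824 mod 720 = 104 minutes = 1:44.
Now compute the angle at 1:44:
Hour hand: 1 x 30 + 44 x 0.5 = 52 degrees
Minute hand: 44 x 6 = 264 degrees
Difference: |52 - 264| = 212 degrees
Smaller angle: 360 - 212 = 148 degrees

Final answer: 148 degrees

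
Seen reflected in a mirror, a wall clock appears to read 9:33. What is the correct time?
Reflection across the vertical (12-6) axis maps a hand at angle A degrees to (360 - A) degrees, which sends a reading of T minutes past 12:00 to (720 - T) minutes past 12:00.
Mirror reads 9:33 = 573 minutes past 12:00.
Actual time: (720 - 573) mod 720 = 147 minutes = 2:27.

Final answer: 2:27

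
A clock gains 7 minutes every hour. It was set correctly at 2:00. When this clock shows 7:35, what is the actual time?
For every 60 true minutes, the faulty clock advances 67 minutes, so 1 faulty-clock minute corresponds to 60/67 true minutes.
From 2:00 to 7:35 on the faulty dial is 335 minutes.
True elapsed: 335 x 60/67 = 300 minutes = 5 hours.
True time: 2:00 + 5 hours = 7:00.

Final answer: 7:00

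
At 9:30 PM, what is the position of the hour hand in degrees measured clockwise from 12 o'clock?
The hour hand moves 30 degrees per hour and 0.5 degrees per minute.
At 9:30: (9) x 30 + 30 x 0.5 = 270 + 15 = 285 degrees

Final answer: 285 degrees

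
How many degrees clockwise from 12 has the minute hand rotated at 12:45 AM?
The minute hand moves 6 degrees per minute.
At 12:45: 45 x 6 = 270 degrees

Final answer: 270 degrees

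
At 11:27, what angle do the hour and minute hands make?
Hour hand position: 11 x 30 + 27 x 0.5 = 343.5 degrees
Minute hand position: 27 x 6 = 162 degrees
Difference: |343.5 - 162| = 181.5 degrees
Since 181.5 > 180, the smaller angle is 360 - 181.5 = 178.5 degrees

Final answer: 178.5 degrees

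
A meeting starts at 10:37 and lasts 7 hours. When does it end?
Starting time: 10:37
Adding 0 minutes to 37 minutes: 37 + 0 = 37 minutes
Adding 7 hours: 10 + 7 = 17 - 12 = 5
Final time: 5:37

Final answer: 5:37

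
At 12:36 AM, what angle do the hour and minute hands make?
Hour hand position: 0 x 30 + 36 x 0.5 = 18 degrees
Minute hand position: 36 x 6 = 216 degrees
Difference: |18 - 216| = 198 degrees
Since 198 > 180, the smaller angle is 360 - 198 = 162 degrees

Final answer: 162 degrees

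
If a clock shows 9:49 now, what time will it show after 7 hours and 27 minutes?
Starting time: 9:49
Adding 27 minutes to 49 minutes: 49 + 27 = 76 minutes = 1 hour and 16 minutes
Adding 7 hours: 9 + 7 + 1 (carry) = 17 - 12 = 5
Final time: 5:16

Final answer: 5:16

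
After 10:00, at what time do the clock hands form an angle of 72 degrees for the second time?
At t minutes past 10:00, the hour hand is at 30 x 10 + 0.5t degrees and the minute hand is at 6t degrees.
The smaller angle between them is 72 degrees when |30H - 5.5t| = 72 or |30H - 5.5t| = 288.
With H = 10, solve 30 x 10 - 5.5t = +/- target for each target:
  t = (30 x 10 - 72) / 5.5 = 41.45
  t = (30 x 10 + 72) / 5.5 = 67.64 (outside (0, 60))
  t = (30 x 10 - 288) / 5.5 = 2.18
  t = (30 x 10 + 288) / 5.5 = 106.91 (outside (0, 60))
Valid solutions in (0, 60): {2.18, 41.45} minutes.
The second occurrence is t = 41.45 minutes.
The hands form a 72-degree angle at 41.45 minutes past 10:00.

Final answer: 41.45 minutes past 10:00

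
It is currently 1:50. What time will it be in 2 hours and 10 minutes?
Starting time: 1:50
Adding 10 minutes to 50 minutes: 50 + 10 = 60 minutes = 1 hour
Adding 2 hours: 1 + 2 + 1 (carry) = 4
Final time: 4:00

Final answer: 4:00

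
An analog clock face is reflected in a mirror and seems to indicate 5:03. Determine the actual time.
Reflection across the vertical (12-6) axis maps a hand at angle A degrees to (360 - A) degrees, which sends a reading of T minutes past 12:00 to (720 - T) minutes past 12:00.
Mirror reads 5:03 = 303 minutes past 12:00.
Actual time: (720 - 303) mod 720 = 417 minutes = 6:57.

Final answer: 6:57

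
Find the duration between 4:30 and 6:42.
From 4:30 to 6:42:
(6 x 60 + 42) - (4 x 60 + 30) = 402 - 270 = 132 minutes
= 2 hours and 12 minutes

Final answer: 2 hours and 12 minutes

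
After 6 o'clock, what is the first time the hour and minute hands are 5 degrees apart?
At t minutes past 6:00, the hour hand is at 30 x 6 + 0.5t degrees and the minute hand is at 6t degrees.
The smaller angle between them is 5 degrees when |30H - 5.5t| = 5 or |30H - 5.5t| = 355.
With H = 6, solve 30 x 6 - 5.5t = +/- target for each target:
  t = (30 x 6 - 5) / 5.5 = 31.82
  t = (30 x 6 + 5) / 5.5 = 33.64
  t = (30 x 6 - 355) / 5.5 = -31.82 (outside (0, 60))
  t = (30 x 6 + 355) / 5.5 = 97.27 (outside (0, 60))
Valid solutions in (0, 60): {31.82, 33.64} minutes.
The first occurrence is t = 31.82 minutes.
The hands form a 5-degree angle at 31.82 minutes past 6:00.

Final answer: 31.82 minutes past 6:00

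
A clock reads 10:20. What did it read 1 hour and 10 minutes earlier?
Starting time: 10:20 = 620 total minutes past 12:00
Subtracting: 1 hour and 10 minutes = 70 minutes
620 - 70 = 550 minutes
= 9 hours and 10 minutes past 12:00 = 9:10

Final answer: 9:10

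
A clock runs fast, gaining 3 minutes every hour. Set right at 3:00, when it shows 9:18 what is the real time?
For every 60 true minutes, the faulty clock advances 63 minutes, so 1 faulty-clock minute corresponds to 60/63 true minutes.
From 3:00 to 9:18 on the faulty dial is 378 minutes.
True elapsed: 378 x 60/63 = 360 minutes = 6 hours.
True time: 3:00 + 6 hours = 9:00.

Final answer: 9:00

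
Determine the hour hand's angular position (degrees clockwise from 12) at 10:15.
The hour hand moves 30 degrees per hour and 0.5 degrees per minute.
At 10:15: (10) x 30 + 15 x 0.5 = 300 + 7.5 = 307.5 degrees

Final answer: 307.5 degrees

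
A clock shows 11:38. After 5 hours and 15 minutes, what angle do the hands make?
First find the time 5 hours and 15 minutes after 11:38.
Total minutes: 11 x 60 + 38 + 5 x 60 + 15 = 1013.
1013 mod 720 = 293 minutes = 4:53.
Now compute the angle at 4:53:
Hour hand: 4 x 30 + 53 x 0.5 = 146.5 degrees
Minute hand: 53 x 6 = 318 degrees
Difference: |146.5 - 318| = 171.5 degrees
The angle is 171.5 degrees

Final answer: 171.5 degrees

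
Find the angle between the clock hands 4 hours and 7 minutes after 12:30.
First find the time 4 hours and 7 minutes after 12:30.
Total minutes: 12 x 60 + 30 + 4 x 60 + 7 = 997.
997 mod 720 = 277 minutes = 4:37.
Now compute the angle at 4:37:
Hour hand: 4 x 30 + 37 x 0.5 = 138.5 degrees
Minute hand: 37 x 6 = 222 degrees
Difference: |138.5 - 222| = 83.5 degrees
The angle is 83.5 degrees

Final answer: 83.5 degrees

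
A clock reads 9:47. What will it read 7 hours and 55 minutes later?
Starting time: 9:47
Adding 55 minutes to 47 minutes: 47 + 55 = 102 minutes = 1 hour and 42 minutes
Adding 7 hours: 9 + 7 + 1 (carry) = 17 - 12 = 5
Final time: 5:42

Final answer: 5:42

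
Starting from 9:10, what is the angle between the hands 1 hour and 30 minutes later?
First find the time 1 hour and 30 minutes after 9:10.
Total minutes: 9 x 60 + 10 + 1 x 60 + 30 = 640.
640 mod 720 = 640 minutes = 10:40.
Now compute the angle at 10:40:
Hour hand: 10 x 30 + 40 x 0.5 = 320 degrees
Minute hand: 40 x 6 = 240 degrees
Difference: |320 - 240| = 80 degrees
The angle is 80 degrees

Final answer: 80 degrees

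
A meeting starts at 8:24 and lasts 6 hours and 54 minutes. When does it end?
Starting time: 8:24
Adding 54 minutes to 24 minutes: 24 + 54 = 78 minutes = 1 hour and 18 minutes
Adding 6 hours: 8 + 6 + 1 (carry) = 15 - 12 = 3
Final time: 3:18

Final answer: 3:18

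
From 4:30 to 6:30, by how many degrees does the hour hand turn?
The hour hand moves 0.5 degrees per minute.
Time elapsed: 6:30 - 4:30 = 120 minutes
Angular displacement: 120 x 0.5 = 60 degrees

Final answer: 60 degrees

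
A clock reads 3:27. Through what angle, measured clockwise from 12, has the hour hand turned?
The hour hand moves 30 degrees per hour and 0.5 degrees per minute.
At 3:27: (3) x 30 + 27 x 0.5 = 90 + 13.5 = 103.5 degrees

Final answer: 103.5 degrees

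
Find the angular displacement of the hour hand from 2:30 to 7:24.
The hour hand moves 0.5 degrees per minute.
Time elapsed: 7:24 - 2:30 = 294 minutes
Angular displacement: 294 x 0.5 = 147 degrees

Final answer: 147 degrees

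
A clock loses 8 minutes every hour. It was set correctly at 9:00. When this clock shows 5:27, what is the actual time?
For every 60 true minutes, the faulty clock advances 52 minutes, so 1 faulty-clock minute corresponds to 60/52 true minutes.
From 9:00 to 5:27 on the faulty dial is 507 minutes.
True elapsed: 507 x 60/52 = 585 minutes = 9 hours and 45 minutes.
True time: 9:00 + 9 hours and 45 minutes = 6:45.

Final answer: 6:45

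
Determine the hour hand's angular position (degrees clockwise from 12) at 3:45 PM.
The hour hand moves 30 degrees per hour and 0.5 degrees per minute.
At 3:45: (3) x 30 + 45 x 0.5 = 90 + 22.5 = 112.5 degrees

Final answer: 112.5 degrees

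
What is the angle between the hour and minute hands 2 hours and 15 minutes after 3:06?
First find the time 2 hours and 15 minutes after 3:06.
Total minutes: 3 x 60 + 6 + 2 x 60 + 15 = 321.
321 mod 720 = 321 minutes = 5:21.
Now compute the angle at 5:21:
Hour hand: 5 x 30 + 21 x 0.5 = 160.5 degrees
Minute hand: 21 x 6 = 126 degrees
Difference: |160.5 - 126| = 34.5 degrees
The angle is 34.5 degrees

Final answer: 34.5 degrees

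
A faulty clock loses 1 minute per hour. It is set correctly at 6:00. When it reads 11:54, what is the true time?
For every 60 true minutes, the faulty clock advances 59 minutes, so 1 faulty-clock minute corresponds to 60/59 true minutes.
From 6:00 to 11:54 on the faulty dial is 354 minutes.
True elapsed: 354 x 60/59 = 360 minutes = 6 hours.
True time: 6:00 + 6 hours = 12:00.

Final answer: 12:00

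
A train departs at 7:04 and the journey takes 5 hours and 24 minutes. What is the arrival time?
Starting time: 7:04
Adding 24 minutes to 4 minutes: 4 + 24 = 28 minutes
Adding 5 hours: 7 + 5 = 12
Final time: 12:28

Final answer: 12:28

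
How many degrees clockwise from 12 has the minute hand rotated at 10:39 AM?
The minute hand moves 6 degrees per minute.
At 10:39: 39 x 6 = 234 degrees

Final answer: 234 degrees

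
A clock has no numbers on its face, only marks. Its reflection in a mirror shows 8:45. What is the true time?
Reflection across the vertical (12-6) axis maps a hand at angle A degrees to (360 - A) degrees, which sends a reading of T minutes past 12:00 to (720 - T) minutes past 12:00.
Mirror reads 8:45 = 525 minutes past 12:00.
Actual time: (720 - 525) mod 720 = 195 minutes = 3:15.

Final answer: 3:15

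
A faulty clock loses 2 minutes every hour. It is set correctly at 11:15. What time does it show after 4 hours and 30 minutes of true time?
For every 60 true minutes, the faulty clock advances 60 - 2 = 58 minutes.
True elapsed: 4 hours and 30 minutes = 270 minutes.
Faulty clock advances: 270 x 58/60 = 261 minutes (drift: 9 minutes behind).
Shown time: 11:15 + 261 minutes = 3:36.

Final answer: 3:36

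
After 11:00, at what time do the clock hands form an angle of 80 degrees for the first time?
At t minutes past 11:00, the hour hand is at 30 x 11 + 0.5t degrees and the minute hand is at 6t degrees.
The smaller angle between them is 80 degrees when |30H - 5.5t| = 80 or |30H - 5.5t| = 280.
With H = 11, solve 30 x 11 - 5.5t = +/- target for each target:
  t = (30 x 11 - 80) / 5.5 = 45.45
  t = (30 x 11 + 80) / 5.5 = 74.55 (outside (0, 60))
  t = (30 x 11 - 280) / 5.5 = 9.09
  t = (30 x 11 + 280) / 5.5 = 110.91 (outside (0, 60))
Valid solutions in (0, 60): {9.09, 45.45} minutes.
The first occurrence is t = 9.09 minutes.
The hands form a 80-degree angle at 9.09 minutes past 11:00.

Final answer: 9.09 minutes past 11:00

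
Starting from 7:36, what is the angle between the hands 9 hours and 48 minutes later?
First find the time 9 hours and 48 minutes after 7:36.
Total minutes: 7 x 60 + 36 + 9 x 60 + 48 = 1044.
1044 mod 720 = 324 minutes = 5:24.
Now compute the angle at 5:24:
Hour hand: 5 x 30 + 24 x 0.5 = 162 degrees
Minute hand: 24 x 6 = 144 degrees
Difference: |162 - 144| = 18 degrees
The angle is 18 degrees

Final answer: 18 degrees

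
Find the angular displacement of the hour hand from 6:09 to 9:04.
The hour hand moves 0.5 degrees per minute.
Time elapsed: 9:04 - 6:09 = 175 minutes
Angular displacement: 175 x 0.5 = 87.5 degrees

Final answer: 87.5 degrees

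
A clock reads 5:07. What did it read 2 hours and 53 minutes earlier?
Starting time: 5:07 = 307 total minutes past 12:00
Subtracting: 2 hours and 53 minutes = 173 minutes
307 - 173 = 134 minutes
= 2 hours and 14 minutes past 12:00 = 2:14

Final answer: 2:14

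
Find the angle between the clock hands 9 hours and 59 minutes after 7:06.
First find the time 9 hours and 59 minutes after 7:06.
Total minutes: 7 x 60 + 6 + 9 x 60 + 59 = 1025.
1025 mod 720 = 305 minutes = 5:05.
Now compute the angle at 5:05:
Hour hand: 5 x 30 + 5 x 0.5 = 152.5 degrees
Minute hand: 5 x 6 = 30 degrees
Difference: |152.5 - 30| = 122.5 degrees
The angle is 122.5 degrees

Final answer: 122.5 degrees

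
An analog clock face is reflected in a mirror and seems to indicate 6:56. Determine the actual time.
Reflection across the vertical (12-6) axis maps a hand at angle A degrees to (360 - A) degrees, which sends a reading of T minutes past 12:00 to (720 - T) minutes past 12:00.
Mirror reads 6:56 = 416 minutes past 12:00.
Actual time: (720 - 416) mod 720 = 304 minutes = 5:04.

Final answer: 5:04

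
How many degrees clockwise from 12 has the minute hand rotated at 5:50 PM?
The minute hand moves 6 degrees per minute.
At 5:50: 50 x 6 = 300 degrees

Final answer: 300 degrees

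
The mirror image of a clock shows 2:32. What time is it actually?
Reflection across the vertical (12-6) axis maps a hand at angle A degrees to (360 - A) degrees, which sends a reading of T minutes past 12:00 to (720 - T) minutes past 12:00.
Mirror reads 2:32 = 152 minutes past 12:00.
Actual time: (720 - 152) mod 720 = 568 minutes = 9:28.

Final answer: 9:28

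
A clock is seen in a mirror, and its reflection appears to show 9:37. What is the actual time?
Reflection across the vertical (12-6) axis maps a hand at angle A degrees to (360 - A) degrees, which sends a reading of T minutes past 12:00 to (720 - T) minutes past 12:00.
Mirror reads 9:37 = 577 minutes past 12:00.
Actual time: (720 - 577) mod 720 = 143 minutes = 2:23.

Final answer: 2:23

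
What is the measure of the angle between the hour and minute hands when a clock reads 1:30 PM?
Hour hand position: 1 x 30 + 30 x 0.5 = 45 degrees
Minute hand position: 30 x 6 = 180 degrees
Difference: |45 - 180| = 135 degrees
The angle between the hands is 135 degrees

Final answer: 135 degrees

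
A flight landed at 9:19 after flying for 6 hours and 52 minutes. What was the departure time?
Starting time: 9:19 = 559 total minutes past 12:00
Subtracting: 6 hours and 52 minutes = 412 minutes
559 - 412 = 147 minutes
= 2 hours and 27 minutes past 12:00 = 2:27

Final answer: 2:27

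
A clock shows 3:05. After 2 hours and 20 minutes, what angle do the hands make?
First find the time 2 hours and 20 minutes after 3:05.
Total minutes: 3 x 60 + 5 + 2 x 60 + 20 = 325.
325 mod 720 = 325 minutes = 5:25.
Now compute the angle at 5:25:
Hour hand: 5 x 30 + 25 x 0.5 = 162.5 degrees
Minute hand: 25 x 6 = 150 degrees
Difference: |162.5 - 150| = 12.5 degrees
The angle is 12.5 degrees

Final answer: 12.5 degrees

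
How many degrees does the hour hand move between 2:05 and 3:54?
The hour hand moves 0.5 degrees per minute.
Time elapsed: 3:54 - 2:05 = 109 minutes
Angular displacement: 109 x 0.5 = 54.5 degrees

Final answer: 54.5 degrees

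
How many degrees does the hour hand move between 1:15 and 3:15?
The hour hand moves 0.5 degrees per minute.
Time elapsed: 3:15 - 1:15 = 120 minutes
Angular displacement: 120 x 0.5 = 60 degrees

Final answer: 60 degrees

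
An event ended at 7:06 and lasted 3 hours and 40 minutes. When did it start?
Starting time: 7:06 = 426 total minutes past 12:00
Subtracting: 3 hours and 40 minutes = 220 minutes
426 - 220 = 206 minutes
= 3 hours and 26 minutes past 12:00 = 3:26

Final answer: 3:26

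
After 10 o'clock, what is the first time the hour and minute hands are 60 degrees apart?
At t minutes past 10:00, the hour hand is at 30 x 10 + 0.5t degrees and the minute hand is at 6t degrees.
The smaller angle between them is 60 degrees when |30H - 5.5t| = 60 or |30H - 5.5t| = 300.
With H = 10, solve 30 x 10 - 5.5t = +/- target for each target:
  t = (30 x 10 - 60) / 5.5 = 43.64
  t = (30 x 10 + 60) / 5.5 = 65.45 (outside (0, 60))
  t = (30 x 10 - 300) / 5.5 = 0 (outside (0, 60))
  t = (30 x 10 + 300) / 5.5 = 109.09 (outside (0, 60))
Valid solutions in (0, 60): {43.64} minutes.
The first occurrence is t = 43.64 minutes.
The hands form a 60-degree angle at 43.64 minutes past 10:00.

Final answer: 43.64 minutes past 10:00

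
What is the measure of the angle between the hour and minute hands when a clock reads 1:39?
Hour hand position: 1 x 30 + 39 x 0.5 = 49.5 degrees
Minute hand position: 39 x 6 = 234 degrees
Difference: |49.5 - 234| = 184.5 degrees
Since 184.5 > 180, the smaller angle is 360 - 184.5 = 175.5 degrees

Final answer: 175.5 degrees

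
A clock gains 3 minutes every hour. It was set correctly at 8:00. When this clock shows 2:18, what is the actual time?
For every 60 true minutes, the faulty clock advances 63 minutes, so 1 faulty-clock minute corresponds to 60/63 true minutes.
From 8:00 to 2:18 on the faulty dial is 378 minutes.
True elapsed: 378 x 60/63 = 360 minutes = 6 hours.
True time: 8:00 + 6 hours = 2:00.

Final answer: 2:00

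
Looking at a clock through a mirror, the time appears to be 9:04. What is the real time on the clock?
Reflection across the vertical (12-6) axis maps a hand at angle A degrees to (360 - A) degrees, which sends a reading of T minutes past 12:00 to (720 - T) minutes past 12:00.
Mirror reads 9:04 = 544 minutes past 12:00.
Actual time: (720 - 544) mod 720 = 176 minutes = 2:56.

Final answer: 2:56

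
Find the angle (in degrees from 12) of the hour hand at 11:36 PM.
The hour hand moves 30 degrees per hour and 0.5 degrees per minute.
At 11:36: (11) x 30 + 36 x 0.5 = 330 + 18 = 348 degrees

Final answer: 348 degrees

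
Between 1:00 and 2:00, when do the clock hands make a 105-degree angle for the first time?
At t minutes past 1:00, the hour hand is at 30 x 1 + 0.5t degrees and the minute hand is at 6t degrees.
The smaller angle between them is 105 degrees when |30H - 5.5t| = 105 or |30H - 5.5t| = 255.
With H = 1, solve 30 x 1 - 5.5t = +/- target for each target:
  t = (30 x 1 - 105) / 5.5 = -13.64 (outside (0, 60))
  t = (30 x 1 + 105) / 5.5 = 24.55
  t = (30 x 1 - 255) / 5.5 = -40.91 (outside (0, 60))
  t = (30 x 1 + 255) / 5.5 = 51.82
Valid solutions in (0, 60): {24.55, 51.82} minutes.
The first occurrence is t = 24.55 minutes.
The hands form a 105-degree angle at 24.55 minutes past 1:00.

Final answer: 24.55 minutes past 1:00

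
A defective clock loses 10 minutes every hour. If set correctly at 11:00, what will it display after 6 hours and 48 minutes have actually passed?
For every 60 true minutes, the faulty clock advances 60 - 10 = 50 minutes.
True elapsed: 6 hours and 48 minutes = 408 minutes.
Faulty clock advances: 408 x 50/60 = 340 minutes (drift: 68 minutes behind).
Shown time: 11:00 + 340 minutes = 4:40.

Final answer: 4:40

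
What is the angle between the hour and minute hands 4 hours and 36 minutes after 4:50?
First find the time 4 hours and 36 minutes after 4:50.
Total minutes: 4 x 60 + 50 + 4 x 60 + 36 = 566.
566 mod 720 = 566 minutes = 9:26.
Now compute the angle at 9:26:
Hour hand: 9 x 30 + 26 x 0.5 = 283 degrees
Minute hand: 26 x 6 = 156 degrees
Difference: |283 - 156| = 127 degrees
The angle is 127 degrees

Final answer: 127 degrees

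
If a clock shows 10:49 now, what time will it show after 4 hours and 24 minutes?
Starting time: 10:49
Adding 24 minutes to 49 minutes: 49 + 24 = 73 minutes = 1 hour and 13 minutes
Adding 4 hours: 10 + 4 + 1 (carry) = 15 - 12 = 3
Final time: 3:13

Final answer: 3:13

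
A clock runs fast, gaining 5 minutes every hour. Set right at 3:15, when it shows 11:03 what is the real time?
For every 60 true minutes, the faulty clock advances 65 minutes, so 1 faulty-clock minute corresponds to 60/65 true minutes.
From 3:15 to 11:03 on the faulty dial is 468 minutes.
True elapsed: 468 x 60/65 = 432 minutes = 7 hours and 12 minutes.
True time: 3:15 + 7 hours and 12 minutes = 10:27.

Final answer: 10:27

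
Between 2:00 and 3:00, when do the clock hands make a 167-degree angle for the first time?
At t minutes past 2:00, the hour hand is at 30 x 2 + 0.5t degrees and the minute hand is at 6t degrees.
The smaller angle between them is 167 degrees when |30H - 5.5t| = 167 or |30H - 5.5t| = 193.
With H = 2, solve 30 x 2 - 5.5t = +/- target for each target:
  t = (30 x 2 - 167) / 5.5 = -19.45 (outside (0, 60))
  t = (30 x 2 + 167) / 5.5 = 41.27
  t = (30 x 2 - 193) / 5.5 = -24.18 (outside (0, 60))
  t = (30 x 2 + 193) / 5.5 = 46
Valid solutions in (0, 60): {41.27, 46} minutes.
The first occurrence is t = 41.27 minutes.
The hands form a 167-degree angle at 41.27 minutes past 2:00.

Final answer: 41.27 minutes past 2:00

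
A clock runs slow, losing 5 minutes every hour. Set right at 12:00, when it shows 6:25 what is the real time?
For every 60 true minutes, the faulty clock advances 55 minutes, so 1 faulty-clock minute corresponds to 60/55 true minutes.
From 12:00 to 6:25 on the faulty dial is 385 minutes.
True elapsed: 385 x 60/55 = 420 minutes = 7 hours.
True time: 12:00 + 7 hours = 7:00.

Final answer: 7:00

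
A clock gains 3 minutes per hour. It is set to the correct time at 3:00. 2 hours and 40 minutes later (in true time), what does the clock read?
For every 60 true minutes, the faulty clock advances 60 + 3 = 63 minutes.
True elapsed: 2 hours and 40 minutes = 160 minutes.
Faulty clock advances: 160 x 63/60 = 168 minutes (drift: 8 minutes ahead).
Shown time: 3:00 + 168 minutes = 5:48.

Final answer: 5:48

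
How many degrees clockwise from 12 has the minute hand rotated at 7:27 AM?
The minute hand moves 6 degrees per minute.
At 7:27: 27 x 6 = 162 degrees

Final answer: 162 degrees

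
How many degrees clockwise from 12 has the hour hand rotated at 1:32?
The hour hand moves 30 degrees per hour and 0.5 degrees per minute.
At 1:32: (1) x 30 + 32 x 0.5 = 30 + 16 = 46 degrees

Final answer: 46 degrees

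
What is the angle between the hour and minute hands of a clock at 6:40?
Hour hand position: 6 x 30 + 40 x 0.5 = 200 degrees
Minute hand position: 40 x 6 = 240 degrees
Difference: |200 - 240| = 40 degrees
The angle between the hands is 40 degrees

Final answer: 40 degrees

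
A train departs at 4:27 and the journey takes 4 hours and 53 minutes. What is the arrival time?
Starting time: 4:27
Adding 53 minutes to 27 minutes: 27 + 53 = 80 minutes = 1 hour and 20 minutes
Adding 4 hours: 4 + 4 + 1 (carry) = 9
Final time: 9:20

Final answer: 9:20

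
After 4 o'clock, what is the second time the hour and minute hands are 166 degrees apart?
At t minutes past 4:00, the hour hand is at 30 x 4 + 0.5t degrees and the minute hand is at 6t degrees.
The smaller angle between them is 166 degrees when |30H - 5.5t| = 166 or |30H - 5.5t| = 194.
With H = 4, solve 30 x 4 - 5.5t = +/- target for each target:
  t = (30 x 4 - 166) / 5.5 = -8.36 (outside (0, 60))
  t = (30 x 4 + 166) / 5.5 = 52
  t = (30 x 4 - 194) / 5.5 = -13.45 (outside (0, 60))
  t = (30 x 4 + 194) / 5.5 = 57.09
Valid solutions in (0, 60): {52, 57.09} minutes.
The second occurrence is t = 57.09 minutes.
The hands form a 166-degree angle at 57.09 minutes past 4:00.

Final answer: 57.09 minutes past 4:00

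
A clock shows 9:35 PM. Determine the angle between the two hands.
Hour hand position: 9 x 30 + 35 x 0.5 = 287.5 degrees
Minute hand position: 35 x 6 = 210 degrees
Difference: |287.5 - 210| = 77.5 degrees
The angle between the hands is 77.5 degrees

Final answer: 77.5 degrees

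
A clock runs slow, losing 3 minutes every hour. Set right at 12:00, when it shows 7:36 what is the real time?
For every 60 true minutes, the faulty clock advances 57 minutes, so 1 faulty-clock minute corresponds to 60/57 true minutes.
From 12:00 to 7:36 on the faulty dial is 456 minutes.
True elapsed: 456 x 60/57 = 480 minutes = 8 hours.
True time: 12:00 + 8 hours = 8:00.

Final answer: 8:00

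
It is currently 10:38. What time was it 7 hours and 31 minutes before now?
Starting time: 10:38 = 638 total minutes past 12:00
Subtracting: 7 hours and 31 minutes = 451 minutes
638 - 451 = 187 minutes
= 3 hours and 7 minutes past 12:00 = 3:07

Final answer: 3:07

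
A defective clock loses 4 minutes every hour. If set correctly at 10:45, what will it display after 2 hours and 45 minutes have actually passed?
For every 60 true minutes, the faulty clock advances 60 - 4 = 56 minutes.
True elapsed: 2 hours and 45 minutes = 165 minutes.
Faulty clock advances: 165 x 56/60 = 154 minutes (drift: 11 minutes behind).
Shown time: 10:45 + 154 minutes = 1:19.

Final answer: 1:19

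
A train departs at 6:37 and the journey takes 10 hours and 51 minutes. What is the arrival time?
Starting time: 6:37
Adding 51 minutes to 37 minutes: 37 + 51 = 88 minutes = 1 hour and 28 minutes
Adding 10 hours: 6 + 10 + 1 (carry) = 17 - 12 = 5
Final time: 5:28

Final answer: 5:28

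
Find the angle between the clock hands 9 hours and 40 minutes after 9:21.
First find the time 9 hours and 40 minutes after 9:21.
Total minutes: 9 x 60 + 21 + 9 x 60 + 40 = 1141.
1141 mod 720 = 421 minutes = 7:01.
Now compute the angle at 7:01:
Hour hand: 7 x 30 + 1 x 0.5 = 210.5 degrees
Minute hand: 1 x 6 = 6 degrees
Difference: |210.5 - 6| = 204.5 degrees
Smaller angle: 360 - 204.5 = 155.5 degrees

Final answer: 155.5 degrees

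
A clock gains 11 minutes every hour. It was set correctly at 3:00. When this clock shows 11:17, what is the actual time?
For every 60 true minutes, the faulty clock advances 71 minutes, so 1 faulty-clock minute corresponds to 60/71 true minutes.
From 3:00 to 11:17 on the faulty dial is 497 minutes.
True elapsed: 497 x 60/71 = 420 minutes = 7 hours.
True time: 3:00 + 7 hours = 10:00.

Final answer: 10:00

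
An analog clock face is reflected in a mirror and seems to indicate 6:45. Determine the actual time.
Reflection across the vertical (12-6) axis maps a hand at angle A degrees to (360 - A) degrees, which sends a reading of T minutes past 12:00 to (720 - T) minutes past 12:00.
Mirror reads 6:45 = 405 minutes past 12:00.
Actual time: (720 - 405) mod 720 = 315 minutes = 5:15.

Final answer: 5:15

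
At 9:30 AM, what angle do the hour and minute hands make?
Hour hand position: 9 x 30 + 30 x 0.5 = 285 degrees
Minute hand position: 30 x 6 = 180 degrees
Difference: |285 - 180| = 105 degrees
The angle between the hands is 105 degrees

Final answer: 105 degrees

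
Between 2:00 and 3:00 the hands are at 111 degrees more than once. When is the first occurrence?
At t minutes past 2:00, the hour hand is at 30 x 2 + 0.5t degrees and the minute hand is at 6t degrees.
The smaller angle between them is 111 degrees when |30H - 5.5t| = 111 or |30H - 5.5t| = 249.
With H = 2, solve 30 x 2 - 5.5t = +/- target for each target:
  t = (30 x 2 - 111) / 5.5 = -9.27 (outside (0, 60))
  t = (30 x 2 + 111) / 5.5 = 31.09
  t = (30 x 2 - 249) / 5.5 = -34.36 (outside (0, 60))
  t = (30 x 2 + 249) / 5.5 = 56.18
Valid solutions in (0, 60): {31.09, 56.18} minutes.
The first occurrence is t = 31.09 minutes.
The hands form a 111-degree angle at 31.09 minutes past 2:00.

Final answer: 31.09 minutes past 2:00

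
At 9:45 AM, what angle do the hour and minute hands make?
Hour hand position: 9 x 30 + 45 x 0.5 = 292.5 degrees
Minute hand position: 45 x 6 = 270 degrees
Difference: |292.5 - 270| = 22.5 degrees
The angle between the hands is 22.5 degrees

Final answer: 22.5 degrees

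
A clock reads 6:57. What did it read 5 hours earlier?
Starting time: 6:57 = 417 total minutes past 12:00
Subtracting: 5 hours = 300 minutes
417 - 300 = 117 minutes
= 1 hour and 57 minutes past 12:00 = 1:57

Final answer: 1:57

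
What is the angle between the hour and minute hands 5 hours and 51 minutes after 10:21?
First find the time 5 hours and 51 minutes after 10:21.
Total minutes: 10 x 60 + 21 + 5 x 60 + 51 = 972.
972 mod 720 = 252 minutes = 4:12.
Now compute the angle at 4:12:
Hour hand: 4 x 30 + 12 x 0.5 = 126 degrees
Minute hand: 12 x 6 = 72 degrees
Difference: |126 - 72| = 54 degrees
The angle is 54 degrees

Final answer: 54 degrees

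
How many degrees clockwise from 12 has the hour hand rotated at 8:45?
The hour hand moves 30 degrees per hour and 0.5 degrees per minute.
At 8:45: (8) x 30 + 45 x 0.5 = 240 + 22.5 = 262.5 degrees

Final answer: 262.5 degrees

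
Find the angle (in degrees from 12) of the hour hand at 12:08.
The hour hand moves 30 degrees per hour and 0.5 degrees per minute.
At 12:08: (0) x 30 + 8 x 0.5 = 0 + 4 = 4 degrees

Final answer: 4 degrees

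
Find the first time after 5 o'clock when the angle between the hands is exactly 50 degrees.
At t minutes past 5:00, the hour hand is at 30 x 5 + 0.5t degrees and the minute hand is at 6t degrees.
The smaller angle between them is 50 degrees when |30H - 5.5t| = 50 or |30H - 5.5t| = 310.
With H = 5, solve 30 x 5 - 5.5t = +/- target for each target:
  t = (30 x 5 - 50) / 5.5 = 18.18
  t = (30 x 5 + 50) / 5.5 = 36.36
  t = (30 x 5 - 310) / 5.5 = -29.09 (outside (0, 60))
  t = (30 x 5 + 310) / 5.5 = 83.64 (outside (0, 60))
Valid solutions in (0, 60): {18.18, 36.36} minutes.
The first occurrence is t = 18.18 minutes.
The hands form a 50-degree angle at 18.18 minutes past 5:00.

Final answer: 18.18 minutes past 5:00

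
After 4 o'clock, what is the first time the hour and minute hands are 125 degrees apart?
At t minutes past 4:00, the hour hand is at 30 x 4 + 0.5t degrees and the minute hand is at 6t degrees.
The smaller angle between them is 125 degrees when |30H - 5.5t| = 125 or |30H - 5.5t| = 235.
With H = 4, solve 30 x 4 - 5.5t = +/- target for each target:
  t = (30 x 4 - 125) / 5.5 = -0.91 (outside (0, 60))
  t = (30 x 4 + 125) / 5.5 = 44.55
  t = (30 x 4 - 235) / 5.5 = -20.91 (outside (0, 60))
  t = (30 x 4 + 235) / 5.5 = 64.55 (outside (0, 60))
Valid solutions in (0, 60): {44.55} minutes.
The first occurrence is t = 44.55 minutes.
The hands form a 125-degree angle at 44.55 minutes past 4:00.

Final answer: 44.55 minutes past 4:00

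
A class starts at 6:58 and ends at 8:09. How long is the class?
From 6:58 to 8:09:
(8 x 60 + 9) - (6 x 60 + 58) = 489 - 418 = 71 minutes
= 1 hour and 11 minutes

Final answer: 1 hour and 11 minutes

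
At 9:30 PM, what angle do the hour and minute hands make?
Hour hand position: 9 x 30 + 30 x 0.5 = 285 degrees
Minute hand position: 30 x 6 = 180 degrees
Difference: |285 - 180| = 105 degrees
The angle between the hands is 105 degrees

Final answer: 105 degrees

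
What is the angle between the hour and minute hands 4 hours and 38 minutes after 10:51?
First find the time 4 hours and 38 minutes after 10:51.
Total minutes: 10 x 60 + 51 + 4 x 60 + 38 = 929.
929 mod 720 = 209 minutes = 3:29.
Now compute the angle at 3:29:
Hour hand: 3 x 30 + 29 x 0.5 = 104.5 degrees
Minute hand: 29 x 6 = 174 degrees
Difference: |104.5 - 174| = 69.5 degrees
The angle is 69.5 degrees

Final answer: 69.5 degrees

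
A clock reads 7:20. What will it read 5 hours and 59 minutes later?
Starting time: 7:20
Adding 59 minutes to 20 minutes: 20 + 59 = 79 minutes = 1 hour and 19 minutes
Adding 5 hours: 7 + 5 + 1 (carry) = 13 - 12 = 1
Final time: 1:19

Final answer: 1:19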